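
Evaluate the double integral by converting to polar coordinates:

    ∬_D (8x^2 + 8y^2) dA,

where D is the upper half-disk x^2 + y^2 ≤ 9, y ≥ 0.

The region D is 0 ≤ r ≤ 3, 0 ≤ θ ≤ π in polar coordinates, where x = r cos(θ), y = r sin(θ), and dA = r dr dθ.

Under the substitution, the integrand becomes 8r^2, so

    ∬_D (8x^2 + 8y^2) dA = ∫_{0}^{π} ∫_{0}^{3} (8r^2) · r dr dθ.

Inner integral (in r): ∫_{0}^{3} (8r^2) · r dr = 162.

Outer integral (in θ): ∫_{0}^{π} (162) dθ = 162π.

Therefore ∬_D (8x^2 + 8y^2) dA = 162π.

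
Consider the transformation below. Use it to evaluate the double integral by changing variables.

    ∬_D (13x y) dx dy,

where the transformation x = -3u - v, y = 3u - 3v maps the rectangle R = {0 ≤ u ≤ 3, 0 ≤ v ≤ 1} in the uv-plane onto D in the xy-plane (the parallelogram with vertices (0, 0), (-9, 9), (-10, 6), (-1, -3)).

Compute the Jacobian determinant of (x, y) with respect to (u, v):

    ∂(x,y)/∂(u,v) = | -3  -1 | = (-3)(-3) - (-1)(3) = 12.
                   | 3  -3 |

Its absolute value is |J| = 12 (the area scaling factor).

Substituting x = -3u - v, y = 3u - 3v into the integrand,

    13x y → -117u^2 + 78u v + 39v^2,

so the integral becomes

    ∬_R (-117u^2 + 78u v + 39v^2) · |J| du dv = ∫_0^3 ∫_0^1 (-1404u^2 + 936u v + 468v^2) dv du.

Inner (v): -1404u^2 + 468u + 156.
Outer (u): -10062.

Therefore ∬_D (13x y) dx dy = -10062.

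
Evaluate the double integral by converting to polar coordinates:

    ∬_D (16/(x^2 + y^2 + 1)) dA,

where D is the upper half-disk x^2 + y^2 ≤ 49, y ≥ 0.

The region D is 0 ≤ r ≤ 7, 0 ≤ θ ≤ π in polar coordinates, where x = r cos(θ), y = r sin(θ), and dA = r dr dθ.

Under the substitution, the integrand becomes 16/(r^2 + 1), so

    ∬_D (16/(x^2 + y^2 + 1)) dA = ∫_{0}^{π} ∫_{0}^{7} (16/(r^2 + 1)) · r dr dθ.

Inner integral (in r): ∫_{0}^{7} (16/(r^2 + 1)) · r dr = log(39062500000000).

Outer integral (in θ): ∫_{0}^{π} (log(39062500000000)) dθ = log(39062500000000^π).

Therefore ∬_D (16/(x^2 + y^2 + 1)) dA = log(39062500000000^π).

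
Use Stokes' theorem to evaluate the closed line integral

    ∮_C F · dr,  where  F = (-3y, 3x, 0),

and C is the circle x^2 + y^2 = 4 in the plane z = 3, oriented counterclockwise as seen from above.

Let S be the flat disk x^2 + y^2 ≤ 4 in the plane z = 3, with upward unit normal n̂ = ẑ. By Stokes' theorem,

    ∮_C F · dr = ∬_S (∇ × F) · n̂ dS = ∬_D (curl F)_z dA,

where D is the disk x^2 + y^2 ≤ 4.

Compute the curl of F = (-3y, 3x, 0):
    (∇ × F)_x = ∂F_z/∂y - ∂F_y/∂z = 0,
    (∇ × F)_y = ∂F_x/∂z - ∂F_z/∂x = 0,
    (∇ × F)_z = ∂F_y/∂x - ∂F_x/∂y = 6.

On z = 3, (curl F)_z = 6.

Convert to polar (x = r cos θ, y = r sin θ, dA = r dr dθ); the integrand becomes 6, so

    ∬_D (curl F)_z dA = ∫_0^{2π} ∫_0^{2} (6) · r dr dθ.

Inner (r from 0 to 2): 12.
Outer (θ from 0 to 2π): 24π.

Therefore ∮_C F · dr = 24π.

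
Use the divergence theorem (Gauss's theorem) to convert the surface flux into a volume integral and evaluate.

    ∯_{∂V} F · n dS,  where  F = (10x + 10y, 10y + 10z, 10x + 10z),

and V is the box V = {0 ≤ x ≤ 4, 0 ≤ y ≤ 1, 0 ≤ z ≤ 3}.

By the divergence theorem,

    ∯_{∂V} F · n dS = ∭_V (∇ · F) dV.

Compute the divergence:
    ∇ · F = ∂F_x/∂x + ∂F_y/∂y + ∂F_z/∂z = 10 + 10 + 10 = 30.

V is a rectangular box, so dV = dx dy dz with 0 ≤ x ≤ 4, 0 ≤ y ≤ 1, 0 ≤ z ≤ 3.

Integrate (30) over V as an iterated integral:

    ∭_V (∇·F) dV = ∫_0^{4} ∫_0^{1} ∫_0^{3} (30) dz dy dx.

Inner (z from 0 to 3): 90.
Middle (y from 0 to 1): 90.
Outer (x from 0 to 4): 360.

Therefore ∯_{∂V} F · n dS = 360.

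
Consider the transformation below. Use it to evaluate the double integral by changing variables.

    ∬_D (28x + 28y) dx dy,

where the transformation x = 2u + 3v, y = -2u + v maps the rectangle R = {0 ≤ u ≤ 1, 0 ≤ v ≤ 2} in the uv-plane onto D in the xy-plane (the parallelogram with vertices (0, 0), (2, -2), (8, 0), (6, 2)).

Compute the Jacobian determinant of (x, y) with respect to (u, v):

    ∂(x,y)/∂(u,v) = | 2  3 | = (2)(1) - (3)(-2) = 8.
                   | -2  1 |

Its absolute value is |J| = 8 (the area scaling factor).

Substituting x = 2u + 3v, y = -2u + v into the integrand,

    28x + 28y → 112v,

so the integral becomes

    ∬_R (112v) · |J| du dv = ∫_0^1 ∫_0^2 (896v) dv du.

Inner (v): 1792.
Outer (u): 1792.

Therefore ∬_D (28x + 28y) dx dy = 1792.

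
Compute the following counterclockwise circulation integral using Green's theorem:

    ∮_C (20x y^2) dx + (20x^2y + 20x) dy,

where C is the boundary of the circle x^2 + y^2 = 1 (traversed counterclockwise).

Green's theorem converts the closed line integral into a double integral over the enclosed region D:

    ∮_C P dx + Q dy = ∬_D (∂Q/∂x - ∂P/∂y) dA.

Here P = 20x y^2, Q = 20x^2y + 20x, so

    ∂Q/∂x = 40x y + 20,    ∂P/∂y = 40x y,
    ∂Q/∂x - ∂P/∂y = 20.

D is the region x^2 + y^2 ≤ 1. Evaluating the double integral:

In polar coordinates (x = r cos θ, y = r sin θ, dA = r dr dθ) the integrand becomes 20, so

    ∬_D (20) dA = ∫_0^{2π} ∫_0^{1} (20) · r dr dθ.

Inner (r from 0 to 1): 10.
Outer (θ from 0 to 2π): 20π.

Therefore ∮_C P dx + Q dy = 20π.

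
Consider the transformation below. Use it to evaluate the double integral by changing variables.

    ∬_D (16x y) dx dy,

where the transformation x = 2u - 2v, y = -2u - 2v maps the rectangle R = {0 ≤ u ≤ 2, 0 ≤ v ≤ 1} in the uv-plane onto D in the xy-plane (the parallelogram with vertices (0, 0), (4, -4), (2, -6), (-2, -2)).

Compute the Jacobian determinant of (x, y) with respect to (u, v):

    ∂(x,y)/∂(u,v) = | 2  -2 | = (2)(-2) - (-2)(-2) = -8.
                   | -2  -2 |

Its absolute value is |J| = 8 (the area scaling factor).

Substituting x = 2u - 2v, y = -2u - 2v into the integrand,

    16x y → -64u^2 + 64v^2,

so the integral becomes

    ∬_R (-64u^2 + 64v^2) · |J| du dv = ∫_0^2 ∫_0^1 (-512u^2 + 512v^2) dv du.

Inner (v): 512/3 - 512u^2.
Outer (u): -1024.

Therefore ∬_D (16x y) dx dy = -1024.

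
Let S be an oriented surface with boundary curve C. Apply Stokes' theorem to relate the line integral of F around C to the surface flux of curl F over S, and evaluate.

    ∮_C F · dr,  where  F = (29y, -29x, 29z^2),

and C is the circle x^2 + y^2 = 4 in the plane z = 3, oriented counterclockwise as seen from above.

Let S be the flat disk x^2 + y^2 ≤ 4 in the plane z = 3, with upward unit normal n̂ = ẑ. By Stokes' theorem,

    ∮_C F · dr = ∬_S (∇ × F) · n̂ dS = ∬_D (curl F)_z dA,

where D is the disk x^2 + y^2 ≤ 4.

Compute the curl of F = (29y, -29x, 29z^2):
    (∇ × F)_x = ∂F_z/∂y - ∂F_y/∂z = 0,
    (∇ × F)_y = ∂F_x/∂z - ∂F_z/∂x = 0,
    (∇ × F)_z = ∂F_y/∂x - ∂F_x/∂y = -58.

On z = 3, (curl F)_z = -58.

Convert to polar (x = r cos θ, y = r sin θ, dA = r dr dθ); the integrand becomes -58, so

    ∬_D (curl F)_z dA = ∫_0^{2π} ∫_0^{2} (-58) · r dr dθ.

Inner (r from 0 to 2): -116.
Outer (θ from 0 to 2π): -232π.

Therefore ∮_C F · dr = -232π.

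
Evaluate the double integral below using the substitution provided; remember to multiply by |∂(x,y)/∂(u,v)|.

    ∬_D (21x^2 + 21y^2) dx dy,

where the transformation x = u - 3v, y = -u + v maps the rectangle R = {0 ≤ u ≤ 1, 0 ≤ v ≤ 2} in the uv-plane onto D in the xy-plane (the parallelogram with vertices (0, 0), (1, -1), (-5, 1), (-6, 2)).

Compute the Jacobian determinant of (x, y) with respect to (u, v):

    ∂(x,y)/∂(u,v) = | 1  -3 | = (1)(1) - (-3)(-1) = -2.
                   | -1  1 |

Its absolute value is |J| = 2 (the area scaling factor).

Substituting x = u - 3v, y = -u + v into the integrand,

    21x^2 + 21y^2 → 42u^2 - 168u v + 210v^2,

so the integral becomes

    ∬_R (42u^2 - 168u v + 210v^2) · |J| du dv = ∫_0^1 ∫_0^2 (84u^2 - 336u v + 420v^2) dv du.

Inner (v): 168u^2 - 672u + 1120.
Outer (u): 840.

Therefore ∬_D (21x^2 + 21y^2) dx dy = 840.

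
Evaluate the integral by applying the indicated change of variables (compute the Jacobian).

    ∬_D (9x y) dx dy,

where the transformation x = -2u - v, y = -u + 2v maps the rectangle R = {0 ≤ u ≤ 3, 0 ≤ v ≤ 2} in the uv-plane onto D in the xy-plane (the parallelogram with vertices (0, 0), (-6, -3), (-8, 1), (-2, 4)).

Compute the Jacobian determinant of (x, y) with respect to (u, v):

    ∂(x,y)/∂(u,v) = | -2  -1 | = (-2)(2) - (-1)(-1) = -5.
                   | -1  2 |

Its absolute value is |J| = 5 (the area scaling factor).

Substituting x = -2u - v, y = -u + 2v into the integrand,

    9x y → 18u^2 - 27u v - 18v^2,

so the integral becomes

    ∬_R (18u^2 - 27u v - 18v^2) · |J| du dv = ∫_0^3 ∫_0^2 (90u^2 - 135u v - 90v^2) dv du.

Inner (v): 180u^2 - 270u - 240.
Outer (u): -315.

Therefore ∬_D (9x y) dx dy = -315.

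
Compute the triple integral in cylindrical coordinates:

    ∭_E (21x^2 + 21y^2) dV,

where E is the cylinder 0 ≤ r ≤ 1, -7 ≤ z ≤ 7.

In cylindrical coordinates, x = r cos(θ), y = r sin(θ), z = z, and dV = r dr dθ dz.

The integrand becomes 21r^2, so

    ∭_E (21x^2 + 21y^2) dV = ∫_{0}^{2π} ∫_{0}^{1} ∫_{-7}^{7} (21r^2) · r dz dr dθ.

Inner (z): 294r^3.
Middle (r from 0 to 1): 147/2.
Outer (θ): 147π.

Therefore the triple integral equals 147π.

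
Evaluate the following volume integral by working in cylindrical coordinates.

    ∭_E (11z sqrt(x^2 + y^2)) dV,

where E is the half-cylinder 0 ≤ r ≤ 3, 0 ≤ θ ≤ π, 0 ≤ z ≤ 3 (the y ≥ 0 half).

In cylindrical coordinates, x = r cos(θ), y = r sin(θ), z = z, and dV = r dr dθ dz.

The integrand becomes 11r z, so

    ∭_E (11z sqrt(x^2 + y^2)) dV = ∫_{0}^{π} ∫_{0}^{3} ∫_{0}^{3} (11r z) · r dz dr dθ.

Inner (z): 99r^2/2.
Middle (r from 0 to 3): 891/2.
Outer (θ): 891π/2.

Therefore the triple integral equals 891π/2.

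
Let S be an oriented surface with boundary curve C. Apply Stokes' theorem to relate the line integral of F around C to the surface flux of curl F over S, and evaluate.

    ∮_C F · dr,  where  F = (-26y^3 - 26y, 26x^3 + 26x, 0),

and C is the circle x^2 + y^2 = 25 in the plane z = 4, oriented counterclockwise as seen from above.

Let S be the flat disk x^2 + y^2 ≤ 25 in the plane z = 4, with upward unit normal n̂ = ẑ. By Stokes' theorem,

    ∮_C F · dr = ∬_S (∇ × F) · n̂ dS = ∬_D (curl F)_z dA,

where D is the disk x^2 + y^2 ≤ 25.

Compute the curl of F = (-26y^3 - 26y, 26x^3 + 26x, 0):
    (∇ × F)_x = ∂F_z/∂y - ∂F_y/∂z = 0,
    (∇ × F)_y = ∂F_x/∂z - ∂F_z/∂x = 0,
    (∇ × F)_z = ∂F_y/∂x - ∂F_x/∂y = 78x^2 + 78y^2 + 52.

On z = 4, (curl F)_z = 78x^2 + 78y^2 + 52.

Convert to polar (x = r cos θ, y = r sin θ, dA = r dr dθ); the integrand becomes 78r^2 + 52, so

    ∬_D (curl F)_z dA = ∫_0^{2π} ∫_0^{5} (78r^2 + 52) · r dr dθ.

Inner (r from 0 to 5): 25675/2.
Outer (θ from 0 to 2π): 25675π.

Therefore ∮_C F · dr = 25675π.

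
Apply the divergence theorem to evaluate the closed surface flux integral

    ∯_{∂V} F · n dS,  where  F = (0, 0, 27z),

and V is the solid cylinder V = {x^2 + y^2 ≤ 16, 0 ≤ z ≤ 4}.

By the divergence theorem,

    ∯_{∂V} F · n dS = ∭_V (∇ · F) dV.

Compute the divergence:
    ∇ · F = ∂F_x/∂x + ∂F_y/∂y + ∂F_z/∂z = 0 + 0 + 27 = 27.

In cylindrical coordinates, x = r cos(θ), y = r sin(θ), z = z, dV = r dr dθ dz, with 0 ≤ r ≤ 4, 0 ≤ θ ≤ 2π, 0 ≤ z ≤ 4.

The integrand, after substitution and multiplying by the volume element, becomes (27) · r, so

    ∭_V (∇·F) dV = ∫_0^{2π} ∫_0^{4} ∫_0^{4} (27) · r dz dr dθ.

Inner (z from 0 to 4): 108r.
Middle (r from 0 to 4): 864.
Outer (θ from 0 to 2π): 1728π.

Therefore ∯_{∂V} F · n dS = 1728π.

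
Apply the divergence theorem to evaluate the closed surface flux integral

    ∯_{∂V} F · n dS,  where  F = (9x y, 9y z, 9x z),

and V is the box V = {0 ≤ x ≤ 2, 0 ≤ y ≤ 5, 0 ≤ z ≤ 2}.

By the divergence theorem,

    ∯_{∂V} F · n dS = ∭_V (∇ · F) dV.

Compute the divergence:
    ∇ · F = ∂F_x/∂x + ∂F_y/∂y + ∂F_z/∂z = 9y + 9z + 9x = 9x + 9y + 9z.

V is a rectangular box, so dV = dx dy dz with 0 ≤ x ≤ 2, 0 ≤ y ≤ 5, 0 ≤ z ≤ 2.

Integrate (9x + 9y + 9z) over V as an iterated integral:

    ∭_V (∇·F) dV = ∫_0^{2} ∫_0^{5} ∫_0^{2} (9x + 9y + 9z) dz dy dx.

Inner (z from 0 to 2): 18x + 18y + 18.
Middle (y from 0 to 5): 90x + 315.
Outer (x from 0 to 2): 810.

Therefore ∯_{∂V} F · n dS = 810.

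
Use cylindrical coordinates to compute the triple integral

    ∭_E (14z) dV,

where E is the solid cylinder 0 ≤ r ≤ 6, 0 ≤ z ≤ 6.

In cylindrical coordinates, x = r cos(θ), y = r sin(θ), z = z, and dV = r dr dθ dz.

The integrand becomes 14z, so

    ∭_E (14z) dV = ∫_{0}^{2π} ∫_{0}^{6} ∫_{0}^{6} (14z) · r dz dr dθ.

Inner (z): 252r.
Middle (r from 0 to 6): 4536.
Outer (θ): 9072π.

Therefore the triple integral equals 9072π.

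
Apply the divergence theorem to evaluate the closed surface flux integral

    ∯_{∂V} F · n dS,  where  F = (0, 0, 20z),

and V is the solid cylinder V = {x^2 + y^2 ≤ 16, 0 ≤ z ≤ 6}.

By the divergence theorem,

    ∯_{∂V} F · n dS = ∭_V (∇ · F) dV.

Compute the divergence:
    ∇ · F = ∂F_x/∂x + ∂F_y/∂y + ∂F_z/∂z = 0 + 0 + 20 = 20.

In cylindrical coordinates, x = r cos(θ), y = r sin(θ), z = z, dV = r dr dθ dz, with 0 ≤ r ≤ 4, 0 ≤ θ ≤ 2π, 0 ≤ z ≤ 6.

The integrand, after substitution and multiplying by the volume element, becomes (20) · r, so

    ∭_V (∇·F) dV = ∫_0^{2π} ∫_0^{4} ∫_0^{6} (20) · r dz dr dθ.

Inner (z from 0 to 6): 120r.
Middle (r from 0 to 4): 960.
Outer (θ from 0 to 2π): 1920π.

Therefore ∯_{∂V} F · n dS = 1920π.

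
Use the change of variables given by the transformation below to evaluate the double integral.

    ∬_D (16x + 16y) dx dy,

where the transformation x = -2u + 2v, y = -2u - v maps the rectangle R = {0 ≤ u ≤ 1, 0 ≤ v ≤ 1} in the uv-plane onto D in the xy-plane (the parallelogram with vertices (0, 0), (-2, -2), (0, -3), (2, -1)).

Compute the Jacobian determinant of (x, y) with respect to (u, v):

    ∂(x,y)/∂(u,v) = | -2  2 | = (-2)(-1) - (2)(-2) = 6.
                   | -2  -1 |

Its absolute value is |J| = 6 (the area scaling factor).

Substituting x = -2u + 2v, y = -2u - v into the integrand,

    16x + 16y → -64u + 16v,

so the integral becomes

    ∬_R (-64u + 16v) · |J| du dv = ∫_0^1 ∫_0^1 (-384u + 96v) dv du.

Inner (v): 48 - 384u.
Outer (u): -144.

Therefore ∬_D (16x + 16y) dx dy = -144.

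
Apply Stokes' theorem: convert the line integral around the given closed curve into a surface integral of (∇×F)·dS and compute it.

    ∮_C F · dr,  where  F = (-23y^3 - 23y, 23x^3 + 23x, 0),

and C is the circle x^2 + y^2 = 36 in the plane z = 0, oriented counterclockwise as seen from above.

Let S be the flat disk x^2 + y^2 ≤ 36 in the plane z = 0, with upward unit normal n̂ = ẑ. By Stokes' theorem,

    ∮_C F · dr = ∬_S (∇ × F) · n̂ dS = ∬_D (curl F)_z dA,

where D is the disk x^2 + y^2 ≤ 36.

Compute the curl of F = (-23y^3 - 23y, 23x^3 + 23x, 0):
    (∇ × F)_x = ∂F_z/∂y - ∂F_y/∂z = 0,
    (∇ × F)_y = ∂F_x/∂z - ∂F_z/∂x = 0,
    (∇ × F)_z = ∂F_y/∂x - ∂F_x/∂y = 69x^2 + 69y^2 + 46.

On z = 0, (curl F)_z = 69x^2 + 69y^2 + 46.

Convert to polar (x = r cos θ, y = r sin θ, dA = r dr dθ); the integrand becomes 69r^2 + 46, so

    ∬_D (curl F)_z dA = ∫_0^{2π} ∫_0^{6} (69r^2 + 46) · r dr dθ.

Inner (r from 0 to 6): 23184.
Outer (θ from 0 to 2π): 46368π.

Therefore ∮_C F · dr = 46368π.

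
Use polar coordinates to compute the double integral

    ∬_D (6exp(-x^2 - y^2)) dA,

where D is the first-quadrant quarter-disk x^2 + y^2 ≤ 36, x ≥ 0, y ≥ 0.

The region D is 0 ≤ r ≤ 6, 0 ≤ θ ≤ π/2 in polar coordinates, where x = r cos(θ), y = r sin(θ), and dA = r dr dθ.

Under the substitution, the integrand becomes 6exp(-r^2), so

    ∬_D (6exp(-x^2 - y^2)) dA = ∫_{0}^{π/2} ∫_{0}^{6} (6exp(-r^2)) · r dr dθ.

Inner integral (in r): ∫_{0}^{6} (6exp(-r^2)) · r dr = 3 - 3exp(-36).

Outer integral (in θ): ∫_{0}^{π/2} (3 - 3exp(-36)) dθ = -3π (1 - exp(36))exp(-36)/2.

Therefore ∬_D (6exp(-x^2 - y^2)) dA = -3π (1 - exp(36))exp(-36)/2.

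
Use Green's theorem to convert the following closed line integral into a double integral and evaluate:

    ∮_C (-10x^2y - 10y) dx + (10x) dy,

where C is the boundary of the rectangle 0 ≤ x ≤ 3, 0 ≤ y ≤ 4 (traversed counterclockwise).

Green's theorem converts the closed line integral into a double integral over the enclosed region D:

    ∮_C P dx + Q dy = ∬_D (∂Q/∂x - ∂P/∂y) dA.

Here P = -10x^2y - 10y, Q = 10x, so

    ∂Q/∂x = 10,    ∂P/∂y = -10x^2 - 10,
    ∂Q/∂x - ∂P/∂y = 10x^2 + 20.

D is the region 0 ≤ x ≤ 3, 0 ≤ y ≤ 4. Evaluating the double integral:

    ∬_D (10x^2 + 20) dA = ∫_0^{3} ∫_0^{4} (10x^2 + 20) dy dx.

Inner (y from 0 to 4): 40x^2 + 80.
Outer (x from 0 to 3): 600.

Therefore ∮_C P dx + Q dy = 600.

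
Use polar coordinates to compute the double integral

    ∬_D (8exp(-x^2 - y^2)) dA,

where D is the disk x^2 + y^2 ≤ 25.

The region D is 0 ≤ r ≤ 5, 0 ≤ θ ≤ 2π in polar coordinates, where x = r cos(θ), y = r sin(θ), and dA = r dr dθ.

Under the substitution, the integrand becomes 8exp(-r^2), so

    ∬_D (8exp(-x^2 - y^2)) dA = ∫_{0}^{2π} ∫_{0}^{5} (8exp(-r^2)) · r dr dθ.

Inner integral (in r): ∫_{0}^{5} (8exp(-r^2)) · r dr = 4 - 4exp(-25).

Outer integral (in θ): ∫_{0}^{2π} (4 - 4exp(-25)) dθ = -8π exp(-25) + 8π.

Therefore ∬_D (8exp(-x^2 - y^2)) dA = -8π exp(-25) + 8π.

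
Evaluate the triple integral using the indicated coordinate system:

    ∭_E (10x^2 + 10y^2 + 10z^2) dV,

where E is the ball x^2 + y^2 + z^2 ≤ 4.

In spherical coordinates, x = ρ sin(φ) cos(θ), y = ρ sin(φ) sin(θ), z = ρ cos(φ), and dV = ρ^2 sin(φ) dρ dφ dθ.

The integrand becomes 10ρ^2, so

    ∭_E (10x^2 + 10y^2 + 10z^2) dV = ∫_{0}^{2π} ∫_{0}^{π} ∫_{0}^{2} (10ρ^2) · ρ^2 sin(φ) dρ dφ dθ.

Inner (ρ): 64sin(φ).
Middle (φ): 128.
Outer (θ): 256π.

Therefore the triple integral equals 256π.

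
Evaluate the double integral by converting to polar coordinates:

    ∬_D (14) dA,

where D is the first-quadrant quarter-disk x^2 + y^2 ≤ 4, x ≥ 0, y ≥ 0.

The region D is 0 ≤ r ≤ 2, 0 ≤ θ ≤ π/2 in polar coordinates, where x = r cos(θ), y = r sin(θ), and dA = r dr dθ.

Under the substitution, the integrand becomes 14, so

    ∬_D (14) dA = ∫_{0}^{π/2} ∫_{0}^{2} (14) · r dr dθ.

Inner integral (in r): ∫_{0}^{2} (14) · r dr = 28.

Outer integral (in θ): ∫_{0}^{π/2} (28) dθ = 14π.

Therefore ∬_D (14) dA = 14π.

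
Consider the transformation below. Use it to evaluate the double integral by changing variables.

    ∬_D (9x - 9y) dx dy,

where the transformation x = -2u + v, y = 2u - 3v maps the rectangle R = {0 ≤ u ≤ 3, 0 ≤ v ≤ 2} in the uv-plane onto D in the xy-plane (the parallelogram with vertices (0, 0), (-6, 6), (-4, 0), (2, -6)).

Compute the Jacobian determinant of (x, y) with respect to (u, v):

    ∂(x,y)/∂(u,v) = | -2  1 | = (-2)(-3) - (1)(2) = 4.
                   | 2  -3 |

Its absolute value is |J| = 4 (the area scaling factor).

Substituting x = -2u + v, y = 2u - 3v into the integrand,

    9x - 9y → -36u + 36v,

so the integral becomes

    ∬_R (-36u + 36v) · |J| du dv = ∫_0^3 ∫_0^2 (-144u + 144v) dv du.

Inner (v): 288 - 288u.
Outer (u): -432.

Therefore ∬_D (9x - 9y) dx dy = -432.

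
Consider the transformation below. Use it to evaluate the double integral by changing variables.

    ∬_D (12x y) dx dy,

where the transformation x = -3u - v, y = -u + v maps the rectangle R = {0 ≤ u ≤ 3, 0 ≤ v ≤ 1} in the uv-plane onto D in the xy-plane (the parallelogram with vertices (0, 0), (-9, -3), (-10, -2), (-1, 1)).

Compute the Jacobian determinant of (x, y) with respect to (u, v):

    ∂(x,y)/∂(u,v) = | -3  -1 | = (-3)(1) - (-1)(-1) = -4.
                   | -1  1 |

Its absolute value is |J| = 4 (the area scaling factor).

Substituting x = -3u - v, y = -u + v into the integrand,

    12x y → 36u^2 - 24u v - 12v^2,

so the integral becomes

    ∬_R (36u^2 - 24u v - 12v^2) · |J| du dv = ∫_0^3 ∫_0^1 (144u^2 - 96u v - 48v^2) dv du.

Inner (v): 144u^2 - 48u - 16.
Outer (u): 1032.

Therefore ∬_D (12x y) dx dy = 1032.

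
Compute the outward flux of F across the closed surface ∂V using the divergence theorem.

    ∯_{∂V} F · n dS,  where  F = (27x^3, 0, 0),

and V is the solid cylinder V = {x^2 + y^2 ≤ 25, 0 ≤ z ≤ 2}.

By the divergence theorem,

    ∯_{∂V} F · n dS = ∭_V (∇ · F) dV.

Compute the divergence:
    ∇ · F = ∂F_x/∂x + ∂F_y/∂y + ∂F_z/∂z = 81x^2 + 0 + 0 = 81x^2.

In cylindrical coordinates, x = r cos(θ), y = r sin(θ), z = z, dV = r dr dθ dz, with 0 ≤ r ≤ 5, 0 ≤ θ ≤ 2π, 0 ≤ z ≤ 2.

The integrand, after substitution and multiplying by the volume element, becomes (81r^2cos(θ)^2) · r, so

    ∭_V (∇·F) dV = ∫_0^{2π} ∫_0^{5} ∫_0^{2} (81r^2cos(θ)^2) · r dz dr dθ.

Inner (z from 0 to 2): 162r^3cos(θ)^2.
Middle (r from 0 to 5): 50625cos(θ)^2/2.
Outer (θ from 0 to 2π): 50625π/2.

Therefore ∯_{∂V} F · n dS = 50625π/2.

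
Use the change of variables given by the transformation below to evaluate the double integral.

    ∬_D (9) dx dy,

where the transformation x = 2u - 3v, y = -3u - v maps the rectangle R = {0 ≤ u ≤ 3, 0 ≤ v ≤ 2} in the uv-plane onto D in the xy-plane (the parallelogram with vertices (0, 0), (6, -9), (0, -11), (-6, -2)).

Compute the Jacobian determinant of (x, y) with respect to (u, v):

    ∂(x,y)/∂(u,v) = | 2  -3 | = (2)(-1) - (-3)(-3) = -11.
                   | -3  -1 |

Its absolute value is |J| = 11 (the area scaling factor).

Substituting x = 2u - 3v, y = -3u - v into the integrand,

    9 → 9,

so the integral becomes

    ∬_R (9) · |J| du dv = ∫_0^3 ∫_0^2 (99) dv du.

Inner (v): 198.
Outer (u): 594.

Therefore ∬_D (9) dx dy = 594.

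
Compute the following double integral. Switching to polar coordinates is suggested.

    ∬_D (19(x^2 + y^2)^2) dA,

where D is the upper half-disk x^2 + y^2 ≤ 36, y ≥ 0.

The region D is 0 ≤ r ≤ 6, 0 ≤ θ ≤ π in polar coordinates, where x = r cos(θ), y = r sin(θ), and dA = r dr dθ.

Under the substitution, the integrand becomes 19r^4, so

    ∬_D (19(x^2 + y^2)^2) dA = ∫_{0}^{π} ∫_{0}^{6} (19r^4) · r dr dθ.

Inner integral (in r): ∫_{0}^{6} (19r^4) · r dr = 147744.

Outer integral (in θ): ∫_{0}^{π} (147744) dθ = 147744π.

Therefore ∬_D (19(x^2 + y^2)^2) dA = 147744π.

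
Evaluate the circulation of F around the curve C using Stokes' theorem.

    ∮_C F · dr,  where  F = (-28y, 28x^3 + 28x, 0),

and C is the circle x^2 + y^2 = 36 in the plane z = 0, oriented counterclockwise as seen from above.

Let S be the flat disk x^2 + y^2 ≤ 36 in the plane z = 0, with upward unit normal n̂ = ẑ. By Stokes' theorem,

    ∮_C F · dr = ∬_S (∇ × F) · n̂ dS = ∬_D (curl F)_z dA,

where D is the disk x^2 + y^2 ≤ 36.

Compute the curl of F = (-28y, 28x^3 + 28x, 0):
    (∇ × F)_x = ∂F_z/∂y - ∂F_y/∂z = 0,
    (∇ × F)_y = ∂F_x/∂z - ∂F_z/∂x = 0,
    (∇ × F)_z = ∂F_y/∂x - ∂F_x/∂y = 84x^2 + 56.

On z = 0, (curl F)_z = 84x^2 + 56.

Convert to polar (x = r cos θ, y = r sin θ, dA = r dr dθ); the integrand becomes 84r^2cos(θ)^2 + 56, so

    ∬_D (curl F)_z dA = ∫_0^{2π} ∫_0^{6} (84r^2cos(θ)^2 + 56) · r dr dθ.

Inner (r from 0 to 6): 27216cos(θ)^2 + 1008.
Outer (θ from 0 to 2π): 29232π.

Therefore ∮_C F · dr = 29232π.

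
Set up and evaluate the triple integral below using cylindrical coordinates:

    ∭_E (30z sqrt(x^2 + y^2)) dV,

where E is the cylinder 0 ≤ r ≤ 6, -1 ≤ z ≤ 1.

In cylindrical coordinates, x = r cos(θ), y = r sin(θ), z = z, and dV = r dr dθ dz.

The integrand becomes 30r z, so

    ∭_E (30z sqrt(x^2 + y^2)) dV = ∫_{0}^{2π} ∫_{0}^{6} ∫_{-1}^{1} (30r z) · r dz dr dθ.

Inner (z): 0.
Middle (r from 0 to 6): 0.
Outer (θ): 0.

Therefore the triple integral equals 0.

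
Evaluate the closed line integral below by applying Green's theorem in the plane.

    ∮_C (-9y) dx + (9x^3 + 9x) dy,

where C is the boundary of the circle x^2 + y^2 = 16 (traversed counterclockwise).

Green's theorem converts the closed line integral into a double integral over the enclosed region D:

    ∮_C P dx + Q dy = ∬_D (∂Q/∂x - ∂P/∂y) dA.

Here P = -9y, Q = 9x^3 + 9x, so

    ∂Q/∂x = 27x^2 + 9,    ∂P/∂y = -9,
    ∂Q/∂x - ∂P/∂y = 27x^2 + 18.

D is the region x^2 + y^2 ≤ 16. Evaluating the double integral:

In polar coordinates (x = r cos θ, y = r sin θ, dA = r dr dθ) the integrand becomes 27r^2cos(θ)^2 + 18, so

    ∬_D (27x^2 + 18) dA = ∫_0^{2π} ∫_0^{4} (27r^2cos(θ)^2 + 18) · r dr dθ.

Inner (r from 0 to 4): 1728cos(θ)^2 + 144.
Outer (θ from 0 to 2π): 2016π.

Therefore ∮_C P dx + Q dy = 2016π.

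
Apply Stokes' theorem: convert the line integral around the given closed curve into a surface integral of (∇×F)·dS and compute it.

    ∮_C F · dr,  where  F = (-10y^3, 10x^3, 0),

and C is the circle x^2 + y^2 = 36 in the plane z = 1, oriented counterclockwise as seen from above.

Let S be the flat disk x^2 + y^2 ≤ 36 in the plane z = 1, with upward unit normal n̂ = ẑ. By Stokes' theorem,

    ∮_C F · dr = ∬_S (∇ × F) · n̂ dS = ∬_D (curl F)_z dA,

where D is the disk x^2 + y^2 ≤ 36.

Compute the curl of F = (-10y^3, 10x^3, 0):
    (∇ × F)_x = ∂F_z/∂y - ∂F_y/∂z = 0,
    (∇ × F)_y = ∂F_x/∂z - ∂F_z/∂x = 0,
    (∇ × F)_z = ∂F_y/∂x - ∂F_x/∂y = 30x^2 + 30y^2.

On z = 1, (curl F)_z = 30x^2 + 30y^2.

Convert to polar (x = r cos θ, y = r sin θ, dA = r dr dθ); the integrand becomes 30r^2, so

    ∬_D (curl F)_z dA = ∫_0^{2π} ∫_0^{6} (30r^2) · r dr dθ.

Inner (r from 0 to 6): 9720.
Outer (θ from 0 to 2π): 19440π.

Therefore ∮_C F · dr = 19440π.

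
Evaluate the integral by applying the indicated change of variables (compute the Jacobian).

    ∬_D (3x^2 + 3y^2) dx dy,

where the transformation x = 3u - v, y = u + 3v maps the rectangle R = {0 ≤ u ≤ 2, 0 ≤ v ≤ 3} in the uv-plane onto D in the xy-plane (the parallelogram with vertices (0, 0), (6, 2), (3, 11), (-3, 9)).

Compute the Jacobian determinant of (x, y) with respect to (u, v):

    ∂(x,y)/∂(u,v) = | 3  -1 | = (3)(3) - (-1)(1) = 10.
                   | 1  3 |

Its absolute value is |J| = 10 (the area scaling factor).

Substituting x = 3u - v, y = u + 3v into the integrand,

    3x^2 + 3y^2 → 30u^2 + 30v^2,

so the integral becomes

    ∬_R (30u^2 + 30v^2) · |J| du dv = ∫_0^2 ∫_0^3 (300u^2 + 300v^2) dv du.

Inner (v): 900u^2 + 2700.
Outer (u): 7800.

Therefore ∬_D (3x^2 + 3y^2) dx dy = 7800.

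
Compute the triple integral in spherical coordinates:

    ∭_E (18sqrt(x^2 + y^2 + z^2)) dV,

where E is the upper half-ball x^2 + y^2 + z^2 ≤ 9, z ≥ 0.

In spherical coordinates, x = ρ sin(φ) cos(θ), y = ρ sin(φ) sin(θ), z = ρ cos(φ), and dV = ρ^2 sin(φ) dρ dφ dθ.

The integrand becomes 18ρ, so

    ∭_E (18sqrt(x^2 + y^2 + z^2)) dV = ∫_{0}^{2π} ∫_{0}^{π/2} ∫_{0}^{3} (18ρ) · ρ^2 sin(φ) dρ dφ dθ.

Inner (ρ): 729sin(φ)/2.
Middle (φ): 729/2.
Outer (θ): 729π.

Therefore the triple integral equals 729π.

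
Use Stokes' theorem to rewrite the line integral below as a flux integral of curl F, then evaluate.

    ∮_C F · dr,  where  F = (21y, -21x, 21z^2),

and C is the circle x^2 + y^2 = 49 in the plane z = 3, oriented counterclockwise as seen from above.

Let S be the flat disk x^2 + y^2 ≤ 49 in the plane z = 3, with upward unit normal n̂ = ẑ. By Stokes' theorem,

    ∮_C F · dr = ∬_S (∇ × F) · n̂ dS = ∬_D (curl F)_z dA,

where D is the disk x^2 + y^2 ≤ 49.

Compute the curl of F = (21y, -21x, 21z^2):
    (∇ × F)_x = ∂F_z/∂y - ∂F_y/∂z = 0,
    (∇ × F)_y = ∂F_x/∂z - ∂F_z/∂x = 0,
    (∇ × F)_z = ∂F_y/∂x - ∂F_x/∂y = -42.

On z = 3, (curl F)_z = -42.

Convert to polar (x = r cos θ, y = r sin θ, dA = r dr dθ); the integrand becomes -42, so

    ∬_D (curl F)_z dA = ∫_0^{2π} ∫_0^{7} (-42) · r dr dθ.

Inner (r from 0 to 7): -1029.
Outer (θ from 0 to 2π): -2058π.

Therefore ∮_C F · dr = -2058π.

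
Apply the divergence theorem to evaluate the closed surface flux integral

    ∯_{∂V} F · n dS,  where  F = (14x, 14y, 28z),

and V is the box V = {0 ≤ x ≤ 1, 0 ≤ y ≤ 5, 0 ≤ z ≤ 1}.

By the divergence theorem,

    ∯_{∂V} F · n dS = ∭_V (∇ · F) dV.

Compute the divergence:
    ∇ · F = ∂F_x/∂x + ∂F_y/∂y + ∂F_z/∂z = 14 + 14 + 28 = 56.

V is a rectangular box, so dV = dx dy dz with 0 ≤ x ≤ 1, 0 ≤ y ≤ 5, 0 ≤ z ≤ 1.

Integrate (56) over V as an iterated integral:

    ∭_V (∇·F) dV = ∫_0^{1} ∫_0^{5} ∫_0^{1} (56) dz dy dx.

Inner (z from 0 to 1): 56.
Middle (y from 0 to 5): 280.
Outer (x from 0 to 1): 280.

Therefore ∯_{∂V} F · n dS = 280.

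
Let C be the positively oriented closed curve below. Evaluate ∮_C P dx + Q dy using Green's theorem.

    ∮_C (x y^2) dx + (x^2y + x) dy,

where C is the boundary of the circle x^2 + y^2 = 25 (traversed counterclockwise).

Green's theorem converts the closed line integral into a double integral over the enclosed region D:

    ∮_C P dx + Q dy = ∬_D (∂Q/∂x - ∂P/∂y) dA.

Here P = x y^2, Q = x^2y + x, so

    ∂Q/∂x = 2x y + 1,    ∂P/∂y = 2x y,
    ∂Q/∂x - ∂P/∂y = 1.

D is the region x^2 + y^2 ≤ 25. Evaluating the double integral:

In polar coordinates (x = r cos θ, y = r sin θ, dA = r dr dθ) the integrand becomes 1, so

    ∬_D (1) dA = ∫_0^{2π} ∫_0^{5} (1) · r dr dθ.

Inner (r from 0 to 5): 25/2.
Outer (θ from 0 to 2π): 25π.

Therefore ∮_C P dx + Q dy = 25π.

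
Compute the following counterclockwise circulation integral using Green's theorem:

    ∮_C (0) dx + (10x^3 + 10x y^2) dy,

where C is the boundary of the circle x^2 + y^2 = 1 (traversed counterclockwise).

Green's theorem converts the closed line integral into a double integral over the enclosed region D:

    ∮_C P dx + Q dy = ∬_D (∂Q/∂x - ∂P/∂y) dA.

Here P = 0, Q = 10x^3 + 10x y^2, so

    ∂Q/∂x = 30x^2 + 10y^2,    ∂P/∂y = 0,
    ∂Q/∂x - ∂P/∂y = 30x^2 + 10y^2.

D is the region x^2 + y^2 ≤ 1. Evaluating the double integral:

In polar coordinates (x = r cos θ, y = r sin θ, dA = r dr dθ) the integrand becomes 10r^2(cos(2θ) + 2), so

    ∬_D (30x^2 + 10y^2) dA = ∫_0^{2π} ∫_0^{1} (10r^2(cos(2θ) + 2)) · r dr dθ.

Inner (r from 0 to 1): 15/2 - 5sin(θ)^2.
Outer (θ from 0 to 2π): 10π.

Therefore ∮_C P dx + Q dy = 10π.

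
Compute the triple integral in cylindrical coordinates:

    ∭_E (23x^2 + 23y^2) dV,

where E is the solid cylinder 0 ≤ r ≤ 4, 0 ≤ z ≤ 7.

In cylindrical coordinates, x = r cos(θ), y = r sin(θ), z = z, and dV = r dr dθ dz.

The integrand becomes 23r^2, so

    ∭_E (23x^2 + 23y^2) dV = ∫_{0}^{2π} ∫_{0}^{4} ∫_{0}^{7} (23r^2) · r dz dr dθ.

Inner (z): 161r^3.
Middle (r from 0 to 4): 10304.
Outer (θ): 20608π.

Therefore the triple integral equals 20608π.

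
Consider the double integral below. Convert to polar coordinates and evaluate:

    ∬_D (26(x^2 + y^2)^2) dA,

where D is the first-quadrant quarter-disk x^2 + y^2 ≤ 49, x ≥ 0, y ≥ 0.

The region D is 0 ≤ r ≤ 7, 0 ≤ θ ≤ π/2 in polar coordinates, where x = r cos(θ), y = r sin(θ), and dA = r dr dθ.

Under the substitution, the integrand becomes 26r^4, so

    ∬_D (26(x^2 + y^2)^2) dA = ∫_{0}^{π/2} ∫_{0}^{7} (26r^4) · r dr dθ.

Inner integral (in r): ∫_{0}^{7} (26r^4) · r dr = 1529437/3.

Outer integral (in θ): ∫_{0}^{π/2} (1529437/3) dθ = 1529437π/6.

Therefore ∬_D (26(x^2 + y^2)^2) dA = 1529437π/6.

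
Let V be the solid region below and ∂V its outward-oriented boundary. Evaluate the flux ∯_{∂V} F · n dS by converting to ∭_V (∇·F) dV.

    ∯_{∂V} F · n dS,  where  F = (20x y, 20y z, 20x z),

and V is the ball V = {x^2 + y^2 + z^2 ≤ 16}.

By the divergence theorem,

    ∯_{∂V} F · n dS = ∭_V (∇ · F) dV.

Compute the divergence:
    ∇ · F = ∂F_x/∂x + ∂F_y/∂y + ∂F_z/∂z = 20y + 20z + 20x = 20x + 20y + 20z.

In spherical coordinates, x = ρ sin(φ) cos(θ), y = ρ sin(φ) sin(θ), z = ρ cos(φ), dV = ρ^2 sin(φ) dρ dφ dθ, with 0 ≤ ρ ≤ 4, 0 ≤ φ ≤ π, 0 ≤ θ ≤ 2π.

The integrand, after substitution and multiplying by the volume element, becomes (20ρ (sqrt(2)sin(φ)sin(θ + π/4) + cos(φ))) · ρ^2 sin(φ), so

    ∭_V (∇·F) dV = ∫_0^{2π} ∫_0^{π} ∫_0^{4} (20ρ (sqrt(2)sin(φ)sin(θ + π/4) + cos(φ))) · ρ^2 sin(φ) dρ dφ dθ.

Inner (ρ from 0 to 4): 1280(sqrt(2)sin(φ)sin(θ + π/4) + cos(φ))sin(φ).
Middle (φ from 0 to π): 640sqrt(2)π sin(θ + π/4).
Outer (θ from 0 to 2π): 0.

Therefore ∯_{∂V} F · n dS = 0.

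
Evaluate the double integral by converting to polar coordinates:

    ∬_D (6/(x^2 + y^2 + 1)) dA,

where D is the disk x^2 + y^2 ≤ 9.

The region D is 0 ≤ r ≤ 3, 0 ≤ θ ≤ 2π in polar coordinates, where x = r cos(θ), y = r sin(θ), and dA = r dr dθ.

Under the substitution, the integrand becomes 6/(r^2 + 1), so

    ∬_D (6/(x^2 + y^2 + 1)) dA = ∫_{0}^{2π} ∫_{0}^{3} (6/(r^2 + 1)) · r dr dθ.

Inner integral (in r): ∫_{0}^{3} (6/(r^2 + 1)) · r dr = log(1000).

Outer integral (in θ): ∫_{0}^{2π} (log(1000)) dθ = 6π log(10).

Therefore ∬_D (6/(x^2 + y^2 + 1)) dA = 6π log(10).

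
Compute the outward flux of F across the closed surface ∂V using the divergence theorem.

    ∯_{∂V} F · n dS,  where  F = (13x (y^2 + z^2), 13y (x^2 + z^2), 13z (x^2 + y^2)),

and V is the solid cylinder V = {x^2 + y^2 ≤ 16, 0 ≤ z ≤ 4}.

By the divergence theorem,

    ∯_{∂V} F · n dS = ∭_V (∇ · F) dV.

Compute the divergence:
    ∇ · F = ∂F_x/∂x + ∂F_y/∂y + ∂F_z/∂z = 13y^2 + 13z^2 + 13x^2 + 13z^2 + 13x^2 + 13y^2 = 26x^2 + 26y^2 + 26z^2.

In cylindrical coordinates, x = r cos(θ), y = r sin(θ), z = z, dV = r dr dθ dz, with 0 ≤ r ≤ 4, 0 ≤ θ ≤ 2π, 0 ≤ z ≤ 4.

The integrand, after substitution and multiplying by the volume element, becomes (26r^2 + 26z^2) · r, so

    ∭_V (∇·F) dV = ∫_0^{2π} ∫_0^{4} ∫_0^{4} (26r^2 + 26z^2) · r dz dr dθ.

Inner (z from 0 to 4): 104r (r^2 + 16/3).
Middle (r from 0 to 4): 33280/3.
Outer (θ from 0 to 2π): 66560π/3.

Therefore ∯_{∂V} F · n dS = 66560π/3.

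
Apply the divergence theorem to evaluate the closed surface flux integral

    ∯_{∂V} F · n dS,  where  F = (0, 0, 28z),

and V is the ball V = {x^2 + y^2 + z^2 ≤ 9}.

By the divergence theorem,

    ∯_{∂V} F · n dS = ∭_V (∇ · F) dV.

Compute the divergence:
    ∇ · F = ∂F_x/∂x + ∂F_y/∂y + ∂F_z/∂z = 0 + 0 + 28 = 28.

In spherical coordinates, x = ρ sin(φ) cos(θ), y = ρ sin(φ) sin(θ), z = ρ cos(φ), dV = ρ^2 sin(φ) dρ dφ dθ, with 0 ≤ ρ ≤ 3, 0 ≤ φ ≤ π, 0 ≤ θ ≤ 2π.

The integrand, after substitution and multiplying by the volume element, becomes (28) · ρ^2 sin(φ), so

    ∭_V (∇·F) dV = ∫_0^{2π} ∫_0^{π} ∫_0^{3} (28) · ρ^2 sin(φ) dρ dφ dθ.

Inner (ρ from 0 to 3): 252sin(φ).
Middle (φ from 0 to π): 504.
Outer (θ from 0 to 2π): 1008π.

Therefore ∯_{∂V} F · n dS = 1008π.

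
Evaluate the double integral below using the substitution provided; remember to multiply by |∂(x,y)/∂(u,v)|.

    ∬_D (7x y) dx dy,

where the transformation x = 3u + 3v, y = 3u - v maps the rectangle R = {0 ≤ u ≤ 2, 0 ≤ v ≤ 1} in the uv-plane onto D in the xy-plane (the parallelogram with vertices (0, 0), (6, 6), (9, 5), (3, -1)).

Compute the Jacobian determinant of (x, y) with respect to (u, v):

    ∂(x,y)/∂(u,v) = | 3  3 | = (3)(-1) - (3)(3) = -12.
                   | 3  -1 |

Its absolute value is |J| = 12 (the area scaling factor).

Substituting x = 3u + 3v, y = 3u - v into the integrand,

    7x y → 63u^2 + 42u v - 21v^2,

so the integral becomes

    ∬_R (63u^2 + 42u v - 21v^2) · |J| du dv = ∫_0^2 ∫_0^1 (756u^2 + 504u v - 252v^2) dv du.

Inner (v): 756u^2 + 252u - 84.
Outer (u): 2352.

Therefore ∬_D (7x y) dx dy = 2352.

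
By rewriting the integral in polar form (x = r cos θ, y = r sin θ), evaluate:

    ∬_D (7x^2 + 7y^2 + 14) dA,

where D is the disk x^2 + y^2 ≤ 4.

The region D is 0 ≤ r ≤ 2, 0 ≤ θ ≤ 2π in polar coordinates, where x = r cos(θ), y = r sin(θ), and dA = r dr dθ.

Under the substitution, the integrand becomes 7r^2 + 14, so

    ∬_D (7x^2 + 7y^2 + 14) dA = ∫_{0}^{2π} ∫_{0}^{2} (7r^2 + 14) · r dr dθ.

Inner integral (in r): ∫_{0}^{2} (7r^2 + 14) · r dr = 56.

Outer integral (in θ): ∫_{0}^{2π} (56) dθ = 112π.

Therefore ∬_D (7x^2 + 7y^2 + 14) dA = 112π.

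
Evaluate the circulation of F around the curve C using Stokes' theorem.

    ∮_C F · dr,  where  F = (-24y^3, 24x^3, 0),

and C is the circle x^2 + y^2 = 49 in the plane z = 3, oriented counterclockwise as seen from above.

Let S be the flat disk x^2 + y^2 ≤ 49 in the plane z = 3, with upward unit normal n̂ = ẑ. By Stokes' theorem,

    ∮_C F · dr = ∬_S (∇ × F) · n̂ dS = ∬_D (curl F)_z dA,

where D is the disk x^2 + y^2 ≤ 49.

Compute the curl of F = (-24y^3, 24x^3, 0):
    (∇ × F)_x = ∂F_z/∂y - ∂F_y/∂z = 0,
    (∇ × F)_y = ∂F_x/∂z - ∂F_z/∂x = 0,
    (∇ × F)_z = ∂F_y/∂x - ∂F_x/∂y = 72x^2 + 72y^2.

On z = 3, (curl F)_z = 72x^2 + 72y^2.

Convert to polar (x = r cos θ, y = r sin θ, dA = r dr dθ); the integrand becomes 72r^2, so

    ∬_D (curl F)_z dA = ∫_0^{2π} ∫_0^{7} (72r^2) · r dr dθ.

Inner (r from 0 to 7): 43218.
Outer (θ from 0 to 2π): 86436π.

Therefore ∮_C F · dr = 86436π.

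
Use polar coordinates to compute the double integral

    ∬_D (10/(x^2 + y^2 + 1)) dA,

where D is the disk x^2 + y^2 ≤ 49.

The region D is 0 ≤ r ≤ 7, 0 ≤ θ ≤ 2π in polar coordinates, where x = r cos(θ), y = r sin(θ), and dA = r dr dθ.

Under the substitution, the integrand becomes 10/(r^2 + 1), so

    ∬_D (10/(x^2 + y^2 + 1)) dA = ∫_{0}^{2π} ∫_{0}^{7} (10/(r^2 + 1)) · r dr dθ.

Inner integral (in r): ∫_{0}^{7} (10/(r^2 + 1)) · r dr = log(312500000).

Outer integral (in θ): ∫_{0}^{2π} (log(312500000)) dθ = 10π log(50).

Therefore ∬_D (10/(x^2 + y^2 + 1)) dA = 10π log(50).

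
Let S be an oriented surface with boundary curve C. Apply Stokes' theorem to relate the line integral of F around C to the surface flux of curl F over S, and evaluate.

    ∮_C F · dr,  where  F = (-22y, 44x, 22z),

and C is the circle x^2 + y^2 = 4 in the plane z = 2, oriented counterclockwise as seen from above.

Let S be the flat disk x^2 + y^2 ≤ 4 in the plane z = 2, with upward unit normal n̂ = ẑ. By Stokes' theorem,

    ∮_C F · dr = ∬_S (∇ × F) · n̂ dS = ∬_D (curl F)_z dA,

where D is the disk x^2 + y^2 ≤ 4.

Compute the curl of F = (-22y, 44x, 22z):
    (∇ × F)_x = ∂F_z/∂y - ∂F_y/∂z = 0,
    (∇ × F)_y = ∂F_x/∂z - ∂F_z/∂x = 0,
    (∇ × F)_z = ∂F_y/∂x - ∂F_x/∂y = 66.

On z = 2, (curl F)_z = 66.

Convert to polar (x = r cos θ, y = r sin θ, dA = r dr dθ); the integrand becomes 66, so

    ∬_D (curl F)_z dA = ∫_0^{2π} ∫_0^{2} (66) · r dr dθ.

Inner (r from 0 to 2): 132.
Outer (θ from 0 to 2π): 264π.

Therefore ∮_C F · dr = 264π.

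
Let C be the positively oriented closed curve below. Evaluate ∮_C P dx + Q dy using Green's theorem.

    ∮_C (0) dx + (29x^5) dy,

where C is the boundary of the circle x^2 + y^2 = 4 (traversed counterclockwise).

Green's theorem converts the closed line integral into a double integral over the enclosed region D:

    ∮_C P dx + Q dy = ∬_D (∂Q/∂x - ∂P/∂y) dA.

Here P = 0, Q = 29x^5, so

    ∂Q/∂x = 145x^4,    ∂P/∂y = 0,
    ∂Q/∂x - ∂P/∂y = 145x^4.

D is the region x^2 + y^2 ≤ 4. Evaluating the double integral:

In polar coordinates (x = r cos θ, y = r sin θ, dA = r dr dθ) the integrand becomes 145r^4cos(θ)^4, so

    ∬_D (145x^4) dA = ∫_0^{2π} ∫_0^{2} (145r^4cos(θ)^4) · r dr dθ.

Inner (r from 0 to 2): 4640cos(θ)^4/3.
Outer (θ from 0 to 2π): 1160π.

Therefore ∮_C P dx + Q dy = 1160π.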